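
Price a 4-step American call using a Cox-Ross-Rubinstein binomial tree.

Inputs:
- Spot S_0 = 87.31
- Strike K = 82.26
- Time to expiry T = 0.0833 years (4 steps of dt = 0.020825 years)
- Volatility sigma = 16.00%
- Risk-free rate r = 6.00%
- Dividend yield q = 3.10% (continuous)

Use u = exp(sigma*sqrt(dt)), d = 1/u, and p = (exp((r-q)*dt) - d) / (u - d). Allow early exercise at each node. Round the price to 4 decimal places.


Answer: Price = V(0,0) = 5.3905

Derivation:
dt = T/N = 0.020825
u = exp(sigma*sqrt(dt)) = 1.023358; d = 1/u = 0.977175
p = (exp((r-q)*dt) - d) / (u - d) = 0.507309
Discount per step: exp(-r*dt) = 0.998751
Stock lattice S(k, i) with i counting down-moves:
  k=0: S(0,0) = 87.3100
  k=1: S(1,0) = 89.3494; S(1,1) = 85.3172
  k=2: S(2,0) = 91.4364; S(2,1) = 87.3100; S(2,2) = 83.3698
  k=3: S(3,0) = 93.5722; S(3,1) = 89.3494; S(3,2) = 85.3172; S(3,3) = 81.4669
  k=4: S(4,0) = 95.7578; S(4,1) = 91.4364; S(4,2) = 87.3100; S(4,3) = 83.3698; S(4,4) = 79.6074
Terminal payoffs V(N, i) = max(S_T - K, 0):
  V(4,0) = 13.497846; V(4,1) = 9.176413; V(4,2) = 5.050000; V(4,3) = 1.109807; V(4,4) = 0.000000
Backward induction: V(k, i) = exp(-r*dt) * [p * V(k+1, i) + (1-p) * V(k+1, i+1)]; then take max(V_cont, immediate exercise) for American.
  V(3,0) = exp(-r*dt) * [p*13.497846 + (1-p)*9.176413] = 11.354517; exercise = 11.312186; V(3,0) = max -> 11.354517
  V(3,1) = exp(-r*dt) * [p*9.176413 + (1-p)*5.050000] = 7.134445; exercise = 7.089388; V(3,1) = max -> 7.134445
  V(3,2) = exp(-r*dt) * [p*5.050000 + (1-p)*1.109807] = 3.104819; exercise = 3.057160; V(3,2) = max -> 3.104819
  V(3,3) = exp(-r*dt) * [p*1.109807 + (1-p)*0.000000] = 0.562312; exercise = 0.000000; V(3,3) = max -> 0.562312
  V(2,0) = exp(-r*dt) * [p*11.354517 + (1-p)*7.134445] = 9.263742; exercise = 9.176413; V(2,0) = max -> 9.263742
  V(2,1) = exp(-r*dt) * [p*7.134445 + (1-p)*3.104819] = 5.142654; exercise = 5.050000; V(2,1) = max -> 5.142654
  V(2,2) = exp(-r*dt) * [p*3.104819 + (1-p)*0.562312] = 1.849835; exercise = 1.109807; V(2,2) = max -> 1.849835
  V(1,0) = exp(-r*dt) * [p*9.263742 + (1-p)*5.142654] = 7.224285; exercise = 7.089388; V(1,0) = max -> 7.224285
  V(1,1) = exp(-r*dt) * [p*5.142654 + (1-p)*1.849835] = 3.515915; exercise = 3.057160; V(1,1) = max -> 3.515915
  V(0,0) = exp(-r*dt) * [p*7.224285 + (1-p)*3.515915] = 5.390463; exercise = 5.050000; V(0,0) = max -> 5.390463


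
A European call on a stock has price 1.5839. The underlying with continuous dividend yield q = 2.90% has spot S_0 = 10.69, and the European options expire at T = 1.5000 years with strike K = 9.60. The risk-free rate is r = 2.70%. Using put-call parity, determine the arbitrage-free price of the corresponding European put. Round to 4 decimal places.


Answer: Put price = 0.5679

Derivation:
Put-call parity: C - P = S_0 * exp(-qT) - K * exp(-rT).
S_0 * exp(-qT) = 10.6900 * 0.95743255 = 10.23495400
K * exp(-rT) = 9.6000 * 0.96030916 = 9.21896798
P = C - S*exp(-qT) + K*exp(-rT)
P = 1.5839 - 10.23495400 + 9.21896798 = 0.5679


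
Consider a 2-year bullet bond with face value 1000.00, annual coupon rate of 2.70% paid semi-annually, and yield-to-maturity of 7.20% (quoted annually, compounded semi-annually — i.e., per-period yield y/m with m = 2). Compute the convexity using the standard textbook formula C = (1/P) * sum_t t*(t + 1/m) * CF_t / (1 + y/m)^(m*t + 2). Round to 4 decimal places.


Answer: Convexity = 4.5296

Derivation:
Coupon per period c = face * coupon_rate / m = 13.500000
Periods per year m = 2; per-period yield y/m = 0.036000
Number of cashflows N = 4
Cashflows (t years, CF_t, discount factor 1/(1+y/m)^(m*t), PV):
  t = 0.5000: CF_t = 13.500000, DF = 0.965251, PV = 13.030888
  t = 1.0000: CF_t = 13.500000, DF = 0.931709, PV = 12.578077
  t = 1.5000: CF_t = 13.500000, DF = 0.899333, PV = 12.141001
  t = 2.0000: CF_t = 1013.500000, DF = 0.868082, PV = 879.801567
Price P = sum_t PV_t = 917.551534
Convexity numerator sum_t t*(t + 1/m) * CF_t / (1+y/m)^(m*t + 2):
  t = 0.5000: term = 6.070501
  t = 1.0000: term = 17.578670
  t = 1.5000: term = 33.935656
  t = 2.0000: term = 4098.597067
Convexity = (1/P) * sum = 4156.181893 / 917.551534 = 4.529644


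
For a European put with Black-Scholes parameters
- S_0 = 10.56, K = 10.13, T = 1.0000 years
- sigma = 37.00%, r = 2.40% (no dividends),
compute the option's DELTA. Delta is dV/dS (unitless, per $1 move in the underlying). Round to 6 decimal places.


Answer: Delta = -0.358593

Derivation:
d1 = 0.3622215136; d2 = -0.0077784864
phi(d1) = 0.3736107699; exp(-qT) = 1.0000000000; exp(-rT) = 0.9762857098
N(-d1) = 0.3585932520
Delta = -exp(-qT) * N(-d1) = -1.0000000000 * 0.3585932520 = -0.358593


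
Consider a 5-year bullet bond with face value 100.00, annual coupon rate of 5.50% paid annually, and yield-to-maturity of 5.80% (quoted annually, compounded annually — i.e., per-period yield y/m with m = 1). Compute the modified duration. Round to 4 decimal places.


Answer: Modified duration = 4.2548

Derivation:
Coupon per period c = face * coupon_rate / m = 5.500000
Periods per year m = 1; per-period yield y/m = 0.058000
Number of cashflows N = 5
Cashflows (t years, CF_t, discount factor 1/(1+y/m)^(m*t), PV):
  t = 1.0000: CF_t = 5.500000, DF = 0.945180, PV = 5.198488
  t = 2.0000: CF_t = 5.500000, DF = 0.893364, PV = 4.913504
  t = 3.0000: CF_t = 5.500000, DF = 0.844390, PV = 4.644144
  t = 4.0000: CF_t = 5.500000, DF = 0.798100, PV = 4.389550
  t = 5.0000: CF_t = 105.500000, DF = 0.754348, PV = 79.583699
Price P = sum_t PV_t = 98.729385
First compute Macaulay numerator sum_t t * PV_t:
  t * PV_t at t = 1.0000: 5.198488
  t * PV_t at t = 2.0000: 9.827009
  t * PV_t at t = 3.0000: 13.932432
  t * PV_t at t = 4.0000: 17.558201
  t * PV_t at t = 5.0000: 397.918495
Macaulay duration D = 444.434625 / 98.729385 = 4.501544
Modified duration = D / (1 + y/m) = 4.501544 / (1 + 0.058000) = 4.254767


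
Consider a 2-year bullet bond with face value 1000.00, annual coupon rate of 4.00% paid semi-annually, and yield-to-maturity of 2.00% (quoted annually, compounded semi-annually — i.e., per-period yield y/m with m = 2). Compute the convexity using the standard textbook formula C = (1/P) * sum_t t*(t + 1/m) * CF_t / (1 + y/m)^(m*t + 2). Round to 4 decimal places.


Coupon per period c = face * coupon_rate / m = 20.000000
Periods per year m = 2; per-period yield y/m = 0.010000
Number of cashflows N = 4
Cashflows (t years, CF_t, discount factor 1/(1+y/m)^(m*t), PV):
  t = 0.5000: CF_t = 20.000000, DF = 0.990099, PV = 19.801980
  t = 1.0000: CF_t = 20.000000, DF = 0.980296, PV = 19.605921
  t = 1.5000: CF_t = 20.000000, DF = 0.970590, PV = 19.411803
  t = 2.0000: CF_t = 1020.000000, DF = 0.960980, PV = 980.199951
Price P = sum_t PV_t = 1039.019656
Convexity numerator sum_t t*(t + 1/m) * CF_t / (1+y/m)^(m*t + 2):
  t = 0.5000: term = 9.705901
  t = 1.0000: term = 28.829410
  t = 1.5000: term = 57.087941
  t = 2.0000: term = 4804.430700
Convexity = (1/P) * sum = 4900.053953 / 1039.019656 = 4.716036

Answer: Convexity = 4.7160


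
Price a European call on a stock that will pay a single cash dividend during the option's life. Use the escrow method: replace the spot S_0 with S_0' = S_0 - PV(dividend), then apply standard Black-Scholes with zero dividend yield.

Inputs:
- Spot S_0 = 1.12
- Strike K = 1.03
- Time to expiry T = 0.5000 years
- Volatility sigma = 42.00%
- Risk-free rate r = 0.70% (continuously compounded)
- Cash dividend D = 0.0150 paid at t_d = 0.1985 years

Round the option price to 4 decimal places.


PV(D) = D * exp(-r * t_d) = 0.0150 * 0.99861146 = 0.01497917
S_0' = S_0 - PV(D) = 1.1200 - 0.01497917 = 1.10502083
d1 = (ln(S_0'/K) + (r + sigma^2/2)*T) / (sigma*sqrt(T)) = 0.39700807
d2 = d1 - sigma*sqrt(T) = 0.10002322
exp(-rT) = 0.99650612
N(d1) = 0.65431925; N(d2) = 0.53983706
C = S_0' * N(d1) - K * exp(-rT) * N(d2) = 1.10502083 * 0.65431925 - 1.0300 * 0.99650612 * 0.53983706 = 0.1689

Answer: Price = 0.1689


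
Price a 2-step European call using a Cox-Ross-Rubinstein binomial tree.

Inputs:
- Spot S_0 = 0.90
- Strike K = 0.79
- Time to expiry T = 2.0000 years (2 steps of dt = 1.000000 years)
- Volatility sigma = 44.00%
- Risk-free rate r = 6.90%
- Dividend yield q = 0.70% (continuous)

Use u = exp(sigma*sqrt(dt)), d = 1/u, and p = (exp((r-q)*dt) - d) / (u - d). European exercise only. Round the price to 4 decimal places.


dt = T/N = 1.000000
u = exp(sigma*sqrt(dt)) = 1.552707; d = 1/u = 0.644036
p = (exp((r-q)*dt) - d) / (u - d) = 0.462132
Discount per step: exp(-r*dt) = 0.933327
Stock lattice S(k, i) with i counting down-moves:
  k=0: S(0,0) = 0.9000
  k=1: S(1,0) = 1.3974; S(1,1) = 0.5796
  k=2: S(2,0) = 2.1698; S(2,1) = 0.9000; S(2,2) = 0.3733
Terminal payoffs V(N, i) = max(S_T - K, 0):
  V(2,0) = 1.379810; V(2,1) = 0.110000; V(2,2) = 0.000000
Backward induction: V(k, i) = exp(-r*dt) * [p * V(k+1, i) + (1-p) * V(k+1, i+1)].
  V(1,0) = exp(-r*dt) * [p*1.379810 + (1-p)*0.110000] = 0.650361
  V(1,1) = exp(-r*dt) * [p*0.110000 + (1-p)*0.000000] = 0.047445
  V(0,0) = exp(-r*dt) * [p*0.650361 + (1-p)*0.047445] = 0.304331

Answer: Price = V(0,0) = 0.3043


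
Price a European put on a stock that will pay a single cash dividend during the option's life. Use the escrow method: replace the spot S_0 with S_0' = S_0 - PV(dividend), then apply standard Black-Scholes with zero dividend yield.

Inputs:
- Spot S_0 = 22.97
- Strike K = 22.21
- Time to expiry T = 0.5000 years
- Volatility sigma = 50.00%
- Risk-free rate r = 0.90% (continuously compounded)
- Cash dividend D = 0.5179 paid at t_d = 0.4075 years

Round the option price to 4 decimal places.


Answer: Price = 2.9576

Derivation:
PV(D) = D * exp(-r * t_d) = 0.5179 * 0.99633922 = 0.51600408
S_0' = S_0 - PV(D) = 22.9700 - 0.51600408 = 22.45399592
d1 = (ln(S_0'/K) + (r + sigma^2/2)*T) / (sigma*sqrt(T)) = 0.22040788
d2 = d1 - sigma*sqrt(T) = -0.13314551
exp(-rT) = 0.99551011
N(-d1) = 0.41277676; N(-d2) = 0.55296085
P = K * exp(-rT) * N(-d2) - S_0' * N(-d1) = 22.2100 * 0.99551011 * 0.55296085 - 22.45399592 * 0.41277676 = 2.9576


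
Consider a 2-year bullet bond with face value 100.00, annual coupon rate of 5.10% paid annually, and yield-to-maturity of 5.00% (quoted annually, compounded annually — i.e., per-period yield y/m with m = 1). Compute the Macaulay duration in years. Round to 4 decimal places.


Coupon per period c = face * coupon_rate / m = 5.100000
Periods per year m = 1; per-period yield y/m = 0.050000
Number of cashflows N = 2
Cashflows (t years, CF_t, discount factor 1/(1+y/m)^(m*t), PV):
  t = 1.0000: CF_t = 5.100000, DF = 0.952381, PV = 4.857143
  t = 2.0000: CF_t = 105.100000, DF = 0.907029, PV = 95.328798
Price P = sum_t PV_t = 100.185941
Macaulay numerator sum_t t * PV_t:
  t * PV_t at t = 1.0000: 4.857143
  t * PV_t at t = 2.0000: 190.657596
Macaulay duration D = (sum_t t * PV_t) / P = 195.514739 / 100.185941 = 1.951519

Answer: Macaulay duration = 1.9515 years


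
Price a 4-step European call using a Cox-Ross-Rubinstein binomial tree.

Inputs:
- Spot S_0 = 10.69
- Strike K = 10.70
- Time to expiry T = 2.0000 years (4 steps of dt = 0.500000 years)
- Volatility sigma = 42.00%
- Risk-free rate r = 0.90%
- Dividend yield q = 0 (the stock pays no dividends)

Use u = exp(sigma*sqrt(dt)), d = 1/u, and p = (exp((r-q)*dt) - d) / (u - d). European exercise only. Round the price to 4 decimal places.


dt = T/N = 0.500000
u = exp(sigma*sqrt(dt)) = 1.345795; d = 1/u = 0.743055
p = (exp((r-q)*dt) - d) / (u - d) = 0.433777
Discount per step: exp(-r*dt) = 0.995510
Stock lattice S(k, i) with i counting down-moves:
  k=0: S(0,0) = 10.6900
  k=1: S(1,0) = 14.3865; S(1,1) = 7.9433
  k=2: S(2,0) = 19.3613; S(2,1) = 10.6900; S(2,2) = 5.9023
  k=3: S(3,0) = 26.0564; S(3,1) = 14.3865; S(3,2) = 7.9433; S(3,3) = 4.3857
  k=4: S(4,0) = 35.0666; S(4,1) = 19.3613; S(4,2) = 10.6900; S(4,3) = 5.9023; S(4,4) = 3.2588
Terminal payoffs V(N, i) = max(S_T - K, 0):
  V(4,0) = 24.366565; V(4,1) = 8.661342; V(4,2) = 0.000000; V(4,3) = 0.000000; V(4,4) = 0.000000
Backward induction: V(k, i) = exp(-r*dt) * [p * V(k+1, i) + (1-p) * V(k+1, i+1)].
  V(3,0) = exp(-r*dt) * [p*24.366565 + (1-p)*8.661342] = 15.404438
  V(3,1) = exp(-r*dt) * [p*8.661342 + (1-p)*0.000000] = 3.740226
  V(3,2) = exp(-r*dt) * [p*0.000000 + (1-p)*0.000000] = 0.000000
  V(3,3) = exp(-r*dt) * [p*0.000000 + (1-p)*0.000000] = 0.000000
  V(2,0) = exp(-r*dt) * [p*15.404438 + (1-p)*3.740226] = 8.760388
  V(2,1) = exp(-r*dt) * [p*3.740226 + (1-p)*0.000000] = 1.615141
  V(2,2) = exp(-r*dt) * [p*0.000000 + (1-p)*0.000000] = 0.000000
  V(1,0) = exp(-r*dt) * [p*8.760388 + (1-p)*1.615141] = 4.693420
  V(1,1) = exp(-r*dt) * [p*1.615141 + (1-p)*0.000000] = 0.697466
  V(0,0) = exp(-r*dt) * [p*4.693420 + (1-p)*0.697466] = 2.419907

Answer: Price = V(0,0) = 2.4199


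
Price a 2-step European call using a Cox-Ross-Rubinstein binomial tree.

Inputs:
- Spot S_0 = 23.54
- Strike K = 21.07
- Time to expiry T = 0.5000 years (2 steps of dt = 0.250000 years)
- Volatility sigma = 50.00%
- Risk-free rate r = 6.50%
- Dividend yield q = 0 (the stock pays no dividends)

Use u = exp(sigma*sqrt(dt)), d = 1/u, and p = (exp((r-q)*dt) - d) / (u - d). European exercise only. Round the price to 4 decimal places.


dt = T/N = 0.250000
u = exp(sigma*sqrt(dt)) = 1.284025; d = 1/u = 0.778801
p = (exp((r-q)*dt) - d) / (u - d) = 0.470250
Discount per step: exp(-r*dt) = 0.983881
Stock lattice S(k, i) with i counting down-moves:
  k=0: S(0,0) = 23.5400
  k=1: S(1,0) = 30.2260; S(1,1) = 18.3330
  k=2: S(2,0) = 38.8109; S(2,1) = 23.5400; S(2,2) = 14.2777
Terminal payoffs V(N, i) = max(S_T - K, 0):
  V(2,0) = 17.740899; V(2,1) = 2.470000; V(2,2) = 0.000000
Backward induction: V(k, i) = exp(-r*dt) * [p * V(k+1, i) + (1-p) * V(k+1, i+1)].
  V(1,0) = exp(-r*dt) * [p*17.740899 + (1-p)*2.470000] = 9.495579
  V(1,1) = exp(-r*dt) * [p*2.470000 + (1-p)*0.000000] = 1.142796
  V(0,0) = exp(-r*dt) * [p*9.495579 + (1-p)*1.142796] = 4.988961

Answer: Price = V(0,0) = 4.9890


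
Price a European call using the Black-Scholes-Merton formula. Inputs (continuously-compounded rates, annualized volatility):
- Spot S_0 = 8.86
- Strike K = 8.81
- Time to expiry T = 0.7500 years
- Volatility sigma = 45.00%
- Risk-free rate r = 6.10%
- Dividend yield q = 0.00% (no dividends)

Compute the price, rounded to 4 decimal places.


Answer: Price = 1.5680

Derivation:
d1 = (ln(S/K) + (r - q + 0.5*sigma^2) * T) / (sigma * sqrt(T)) = 0.32677210
d2 = d1 - sigma * sqrt(T) = -0.06293933
exp(-rT) = 0.95528075; exp(-qT) = 1.00000000
C = S_0 * exp(-qT) * N(d1) - K * exp(-rT) * N(d2)
N(d1) = 0.62807987; N(d2) = 0.47490741
C = 8.8600 * 1.00000000 * 0.62807987 - 8.8100 * 0.95528075 * 0.47490741 = 1.5680


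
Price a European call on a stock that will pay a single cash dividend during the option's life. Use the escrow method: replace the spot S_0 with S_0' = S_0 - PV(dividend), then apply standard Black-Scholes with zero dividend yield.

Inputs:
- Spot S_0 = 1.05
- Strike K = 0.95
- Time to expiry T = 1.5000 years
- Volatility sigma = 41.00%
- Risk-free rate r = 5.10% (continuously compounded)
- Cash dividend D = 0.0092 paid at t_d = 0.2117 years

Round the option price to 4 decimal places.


Answer: Price = 0.2811

Derivation:
PV(D) = D * exp(-r * t_d) = 0.0092 * 0.98926138 = 0.00910120
S_0' = S_0 - PV(D) = 1.0500 - 0.00910120 = 1.04089880
d1 = (ln(S_0'/K) + (r + sigma^2/2)*T) / (sigma*sqrt(T)) = 0.58539392
d2 = d1 - sigma*sqrt(T) = 0.08324852
exp(-rT) = 0.92635291
N(d1) = 0.72085856; N(d2) = 0.53317303
C = S_0' * N(d1) - K * exp(-rT) * N(d2) = 1.04089880 * 0.72085856 - 0.9500 * 0.92635291 * 0.53317303 = 0.2811


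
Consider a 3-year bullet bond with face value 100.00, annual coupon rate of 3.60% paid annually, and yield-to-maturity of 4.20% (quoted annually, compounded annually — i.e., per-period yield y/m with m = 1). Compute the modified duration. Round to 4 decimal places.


Coupon per period c = face * coupon_rate / m = 3.600000
Periods per year m = 1; per-period yield y/m = 0.042000
Number of cashflows N = 3
Cashflows (t years, CF_t, discount factor 1/(1+y/m)^(m*t), PV):
  t = 1.0000: CF_t = 3.600000, DF = 0.959693, PV = 3.454894
  t = 2.0000: CF_t = 3.600000, DF = 0.921010, PV = 3.315638
  t = 3.0000: CF_t = 103.600000, DF = 0.883887, PV = 91.570714
Price P = sum_t PV_t = 98.341246
First compute Macaulay numerator sum_t t * PV_t:
  t * PV_t at t = 1.0000: 3.454894
  t * PV_t at t = 2.0000: 6.631275
  t * PV_t at t = 3.0000: 274.712141
Macaulay duration D = 284.798310 / 98.341246 = 2.896021
Modified duration = D / (1 + y/m) = 2.896021 / (1 + 0.042000) = 2.779291

Answer: Modified duration = 2.7793


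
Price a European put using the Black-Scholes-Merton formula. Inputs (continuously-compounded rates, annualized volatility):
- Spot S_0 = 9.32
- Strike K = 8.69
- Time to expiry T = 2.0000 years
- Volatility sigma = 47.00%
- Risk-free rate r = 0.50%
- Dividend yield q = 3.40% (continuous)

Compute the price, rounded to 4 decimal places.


Answer: Price = 2.2021

Derivation:
d1 = (ln(S/K) + (r - q + 0.5*sigma^2) * T) / (sigma * sqrt(T)) = 0.35037847
d2 = d1 - sigma * sqrt(T) = -0.31430191
exp(-rT) = 0.99004983; exp(-qT) = 0.93426047
P = K * exp(-rT) * N(-d2) - S_0 * exp(-qT) * N(-d1)
N(-d1) = 0.36302734; N(-d2) = 0.62335413
P = 8.6900 * 0.99004983 * 0.62335413 - 9.3200 * 0.93426047 * 0.36302734 = 2.2021


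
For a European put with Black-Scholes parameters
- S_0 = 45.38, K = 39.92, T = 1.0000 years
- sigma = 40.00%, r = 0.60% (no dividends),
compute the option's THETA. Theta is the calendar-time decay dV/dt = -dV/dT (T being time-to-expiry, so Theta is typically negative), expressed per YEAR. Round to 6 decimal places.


Answer: Theta = -3.030962

Derivation:
d1 = 0.5354850698; d2 = 0.1354850698
phi(d1) = 0.3456561918; exp(-qT) = 1.0000000000; exp(-rT) = 0.9940179641
Theta = -S*exp(-qT)*phi(d1)*sigma/(2*sqrt(T)) + r*K*exp(-rT)*N(-d2) - q*S*exp(-qT)*N(-d1)
N(-d1) = 0.2961572395; N(-d2) = 0.4461141840; sqrt(T) = 1.0000000000
Term 1 = -45.3800 * 1.0000000000 * 0.3456561918 * 0.4000 / (2 * 1.0000000000) = -3.1371755968
Term 2 = 0.0060 * 39.9200 * 0.9940179641 * 0.4461141840 = 0.1062140693
Term 3 = 0 (no dividend yield, q = 0)
Theta = -3.1371755968 + (0.1062140693) + (0.0000000000) = -3.030962


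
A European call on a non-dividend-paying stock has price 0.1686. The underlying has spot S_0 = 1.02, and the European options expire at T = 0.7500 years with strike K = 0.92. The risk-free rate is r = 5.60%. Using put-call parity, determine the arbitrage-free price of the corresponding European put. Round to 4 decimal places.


Put-call parity: C - P = S_0 * exp(-qT) - K * exp(-rT).
S_0 * exp(-qT) = 1.0200 * 1.00000000 = 1.02000000
K * exp(-rT) = 0.9200 * 0.95886978 = 0.88216020
P = C - S*exp(-qT) + K*exp(-rT)
P = 0.1686 - 1.02000000 + 0.88216020 = 0.0308

Answer: Put price = 0.0308


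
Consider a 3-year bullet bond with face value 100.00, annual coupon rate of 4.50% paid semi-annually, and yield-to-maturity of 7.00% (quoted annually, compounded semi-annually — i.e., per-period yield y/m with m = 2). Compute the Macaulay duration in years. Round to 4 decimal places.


Answer: Macaulay duration = 2.8330 years

Derivation:
Coupon per period c = face * coupon_rate / m = 2.250000
Periods per year m = 2; per-period yield y/m = 0.035000
Number of cashflows N = 6
Cashflows (t years, CF_t, discount factor 1/(1+y/m)^(m*t), PV):
  t = 0.5000: CF_t = 2.250000, DF = 0.966184, PV = 2.173913
  t = 1.0000: CF_t = 2.250000, DF = 0.933511, PV = 2.100399
  t = 1.5000: CF_t = 2.250000, DF = 0.901943, PV = 2.029371
  t = 2.0000: CF_t = 2.250000, DF = 0.871442, PV = 1.960745
  t = 2.5000: CF_t = 2.250000, DF = 0.841973, PV = 1.894440
  t = 3.0000: CF_t = 102.250000, DF = 0.813501, PV = 83.180441
Price P = sum_t PV_t = 93.339309
Macaulay numerator sum_t t * PV_t:
  t * PV_t at t = 0.5000: 1.086957
  t * PV_t at t = 1.0000: 2.100399
  t * PV_t at t = 1.5000: 3.044057
  t * PV_t at t = 2.0000: 3.921490
  t * PV_t at t = 2.5000: 4.736099
  t * PV_t at t = 3.0000: 249.541323
Macaulay duration D = (sum_t t * PV_t) / P = 264.430324 / 93.339309 = 2.833001


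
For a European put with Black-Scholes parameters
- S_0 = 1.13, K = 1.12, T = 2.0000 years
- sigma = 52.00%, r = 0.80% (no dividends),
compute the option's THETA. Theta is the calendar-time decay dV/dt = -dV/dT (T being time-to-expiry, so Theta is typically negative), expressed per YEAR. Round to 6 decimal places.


Answer: Theta = -0.070898

Derivation:
d1 = 0.4015400329; d2 = -0.3338510195
phi(d1) = 0.3680429145; exp(-qT) = 1.0000000000; exp(-rT) = 0.9841273201
Theta = -S*exp(-qT)*phi(d1)*sigma/(2*sqrt(T)) + r*K*exp(-rT)*N(-d2) - q*S*exp(-qT)*N(-d1)
N(-d1) = 0.3440112851; N(-d2) = 0.6307540090; sqrt(T) = 1.4142135624
Term 1 = -1.1300 * 1.0000000000 * 0.3680429145 * 0.5200 / (2 * 1.4142135624) = -0.0764601692
Term 2 = 0.0080 * 1.1200 * 0.9841273201 * 0.6307540090 = 0.0055618506
Term 3 = 0 (no dividend yield, q = 0)
Theta = -0.0764601692 + (0.0055618506) + (0.0000000000) = -0.070898


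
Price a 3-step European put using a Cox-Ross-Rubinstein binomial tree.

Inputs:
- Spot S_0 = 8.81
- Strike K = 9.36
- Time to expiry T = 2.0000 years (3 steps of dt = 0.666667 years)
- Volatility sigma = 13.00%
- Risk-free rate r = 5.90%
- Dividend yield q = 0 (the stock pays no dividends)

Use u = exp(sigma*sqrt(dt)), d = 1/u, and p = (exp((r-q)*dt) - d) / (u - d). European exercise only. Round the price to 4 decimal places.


Answer: Price = V(0,0) = 0.3909

Derivation:
dt = T/N = 0.666667
u = exp(sigma*sqrt(dt)) = 1.111983; d = 1/u = 0.899295
p = (exp((r-q)*dt) - d) / (u - d) = 0.662108
Discount per step: exp(-r*dt) = 0.961430
Stock lattice S(k, i) with i counting down-moves:
  k=0: S(0,0) = 8.8100
  k=1: S(1,0) = 9.7966; S(1,1) = 7.9228
  k=2: S(2,0) = 10.8936; S(2,1) = 8.8100; S(2,2) = 7.1249
  k=3: S(3,0) = 12.1135; S(3,1) = 9.7966; S(3,2) = 7.9228; S(3,3) = 6.4074
Terminal payoffs V(N, i) = max(K - S_T, 0):
  V(3,0) = 0.000000; V(3,1) = 0.000000; V(3,2) = 1.437214; V(3,3) = 2.952599
Backward induction: V(k, i) = exp(-r*dt) * [p * V(k+1, i) + (1-p) * V(k+1, i+1)].
  V(2,0) = exp(-r*dt) * [p*0.000000 + (1-p)*0.000000] = 0.000000
  V(2,1) = exp(-r*dt) * [p*0.000000 + (1-p)*1.437214] = 0.466892
  V(2,2) = exp(-r*dt) * [p*1.437214 + (1-p)*2.952599] = 1.874068
  V(1,0) = exp(-r*dt) * [p*0.000000 + (1-p)*0.466892] = 0.151674
  V(1,1) = exp(-r*dt) * [p*0.466892 + (1-p)*1.874068] = 0.906018
  V(0,0) = exp(-r*dt) * [p*0.151674 + (1-p)*0.906018] = 0.390880


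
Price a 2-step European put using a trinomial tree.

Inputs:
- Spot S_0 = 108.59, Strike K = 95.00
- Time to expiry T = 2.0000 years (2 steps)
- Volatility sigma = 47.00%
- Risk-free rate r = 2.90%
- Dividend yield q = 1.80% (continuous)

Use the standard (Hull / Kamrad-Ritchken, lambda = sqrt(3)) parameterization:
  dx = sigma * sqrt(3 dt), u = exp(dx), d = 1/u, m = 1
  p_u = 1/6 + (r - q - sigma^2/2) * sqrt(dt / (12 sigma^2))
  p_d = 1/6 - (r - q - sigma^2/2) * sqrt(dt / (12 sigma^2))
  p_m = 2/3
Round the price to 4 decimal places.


Answer: Price = V(0,0) = 17.0428

Derivation:
dt = T/N = 1.000000; dx = sigma*sqrt(3*dt) = 0.814064
u = exp(dx) = 2.257062; d = 1/u = 0.443054
p_u = 0.105584, p_m = 0.666667, p_d = 0.227749
Discount per step: exp(-r*dt) = 0.971416
Stock lattice S(k, j) with j the centered position index:
  k=0: S(0,+0) = 108.5900
  k=1: S(1,-1) = 48.1112; S(1,+0) = 108.5900; S(1,+1) = 245.0943
  k=2: S(2,-2) = 21.3159; S(2,-1) = 48.1112; S(2,+0) = 108.5900; S(2,+1) = 245.0943; S(2,+2) = 553.1931
Terminal payoffs V(N, j) = max(K - S_T, 0):
  V(2,-2) = 73.684136; V(2,-1) = 46.888779; V(2,+0) = 0.000000; V(2,+1) = 0.000000; V(2,+2) = 0.000000
Backward induction: V(k, j) = exp(-r*dt) * [p_u * V(k+1, j+1) + p_m * V(k+1, j) + p_d * V(k+1, j-1)]
  V(1,-1) = exp(-r*dt) * [p_u*0.000000 + p_m*46.888779 + p_d*73.684136] = 46.667509
  V(1,+0) = exp(-r*dt) * [p_u*0.000000 + p_m*0.000000 + p_d*46.888779] = 10.373637
  V(1,+1) = exp(-r*dt) * [p_u*0.000000 + p_m*0.000000 + p_d*0.000000] = 0.000000
  V(0,+0) = exp(-r*dt) * [p_u*0.000000 + p_m*10.373637 + p_d*46.667509] = 17.042764


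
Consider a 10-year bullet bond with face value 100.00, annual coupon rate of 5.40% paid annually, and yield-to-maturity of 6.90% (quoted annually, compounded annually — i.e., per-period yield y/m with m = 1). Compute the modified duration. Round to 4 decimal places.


Coupon per period c = face * coupon_rate / m = 5.400000
Periods per year m = 1; per-period yield y/m = 0.069000
Number of cashflows N = 10
Cashflows (t years, CF_t, discount factor 1/(1+y/m)^(m*t), PV):
  t = 1.0000: CF_t = 5.400000, DF = 0.935454, PV = 5.051450
  t = 2.0000: CF_t = 5.400000, DF = 0.875074, PV = 4.725398
  t = 3.0000: CF_t = 5.400000, DF = 0.818591, PV = 4.420391
  t = 4.0000: CF_t = 5.400000, DF = 0.765754, PV = 4.135071
  t = 5.0000: CF_t = 5.400000, DF = 0.716327, PV = 3.868167
  t = 6.0000: CF_t = 5.400000, DF = 0.670091, PV = 3.618491
  t = 7.0000: CF_t = 5.400000, DF = 0.626839, PV = 3.384931
  t = 8.0000: CF_t = 5.400000, DF = 0.586379, PV = 3.166446
  t = 9.0000: CF_t = 5.400000, DF = 0.548530, PV = 2.962064
  t = 10.0000: CF_t = 105.400000, DF = 0.513125, PV = 54.083347
Price P = sum_t PV_t = 89.415755
First compute Macaulay numerator sum_t t * PV_t:
  t * PV_t at t = 1.0000: 5.051450
  t * PV_t at t = 2.0000: 9.450795
  t * PV_t at t = 3.0000: 13.261172
  t * PV_t at t = 4.0000: 16.540283
  t * PV_t at t = 5.0000: 19.340836
  t * PV_t at t = 6.0000: 21.710948
  t * PV_t at t = 7.0000: 23.694517
  t * PV_t at t = 8.0000: 25.331570
  t * PV_t at t = 9.0000: 26.658574
  t * PV_t at t = 10.0000: 540.833468
Macaulay duration D = 701.873612 / 89.415755 = 7.849552
Modified duration = D / (1 + y/m) = 7.849552 / (1 + 0.069000) = 7.342892

Answer: Modified duration = 7.3429


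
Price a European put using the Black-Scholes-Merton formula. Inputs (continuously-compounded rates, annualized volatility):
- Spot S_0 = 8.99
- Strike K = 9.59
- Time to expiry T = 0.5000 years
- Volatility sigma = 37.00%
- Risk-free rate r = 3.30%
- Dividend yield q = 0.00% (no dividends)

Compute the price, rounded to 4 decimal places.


d1 = (ln(S/K) + (r - q + 0.5*sigma^2) * T) / (sigma * sqrt(T)) = -0.05306374
d2 = d1 - sigma * sqrt(T) = -0.31469325
exp(-rT) = 0.98363538; exp(-qT) = 1.00000000
P = K * exp(-rT) * N(-d2) - S_0 * exp(-qT) * N(-d1)
N(-d1) = 0.52115944; N(-d2) = 0.62350271
P = 9.5900 * 0.98363538 * 0.62350271 - 8.9900 * 1.00000000 * 0.52115944 = 1.1963

Answer: Price = 1.1963


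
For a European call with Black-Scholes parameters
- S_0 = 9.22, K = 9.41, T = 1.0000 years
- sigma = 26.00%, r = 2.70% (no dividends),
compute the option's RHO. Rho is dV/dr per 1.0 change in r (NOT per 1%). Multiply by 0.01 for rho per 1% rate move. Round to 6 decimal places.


Answer: Rho = 4.198121

Derivation:
d1 = 0.1553926307; d2 = -0.1046073693
phi(d1) = 0.3941546366; exp(-qT) = 1.0000000000; exp(-rT) = 0.9733612415
N(d2) = 0.4583436835
Rho = K*T*exp(-rT)*N(d2) = 9.4100 * 1.0000 * 0.9733612415 * 0.4583436835 = 4.198121


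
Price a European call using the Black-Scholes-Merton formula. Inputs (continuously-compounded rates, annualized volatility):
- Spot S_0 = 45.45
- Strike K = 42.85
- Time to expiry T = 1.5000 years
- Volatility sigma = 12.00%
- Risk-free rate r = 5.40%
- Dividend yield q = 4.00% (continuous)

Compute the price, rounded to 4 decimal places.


Answer: Price = 4.4017

Derivation:
d1 = (ln(S/K) + (r - q + 0.5*sigma^2) * T) / (sigma * sqrt(T)) = 0.61718416
d2 = d1 - sigma * sqrt(T) = 0.47021477
exp(-rT) = 0.92219369; exp(-qT) = 0.94176453
C = S_0 * exp(-qT) * N(d1) - K * exp(-rT) * N(d2)
N(d1) = 0.73144337; N(d2) = 0.68089921
C = 45.4500 * 0.94176453 * 0.73144337 - 42.8500 * 0.92219369 * 0.68089921 = 4.4017


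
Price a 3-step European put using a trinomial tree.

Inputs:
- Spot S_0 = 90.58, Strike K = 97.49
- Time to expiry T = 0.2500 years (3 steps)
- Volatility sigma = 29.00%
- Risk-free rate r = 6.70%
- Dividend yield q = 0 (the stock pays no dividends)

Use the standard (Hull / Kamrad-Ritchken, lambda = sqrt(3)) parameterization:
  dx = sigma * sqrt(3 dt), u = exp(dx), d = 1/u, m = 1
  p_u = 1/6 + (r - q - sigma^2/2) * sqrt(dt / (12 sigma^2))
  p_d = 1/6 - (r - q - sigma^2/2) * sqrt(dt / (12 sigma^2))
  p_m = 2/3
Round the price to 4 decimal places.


Answer: Price = V(0,0) = 8.6603

Derivation:
dt = T/N = 0.083333; dx = sigma*sqrt(3*dt) = 0.145000
u = exp(dx) = 1.156040; d = 1/u = 0.865022
p_u = 0.173836, p_m = 0.666667, p_d = 0.159497
Discount per step: exp(-r*dt) = 0.994432
Stock lattice S(k, j) with j the centered position index:
  k=0: S(0,+0) = 90.5800
  k=1: S(1,-1) = 78.3537; S(1,+0) = 90.5800; S(1,+1) = 104.7141
  k=2: S(2,-2) = 67.7777; S(2,-1) = 78.3537; S(2,+0) = 90.5800; S(2,+1) = 104.7141; S(2,+2) = 121.0536
  k=3: S(3,-3) = 58.6292; S(3,-2) = 67.7777; S(3,-1) = 78.3537; S(3,+0) = 90.5800; S(3,+1) = 104.7141; S(3,+2) = 121.0536; S(3,+3) = 139.9428
Terminal payoffs V(N, j) = max(K - S_T, 0):
  V(3,-3) = 38.860766; V(3,-2) = 29.712286; V(3,-1) = 19.136281; V(3,+0) = 6.910000; V(3,+1) = 0.000000; V(3,+2) = 0.000000; V(3,+3) = 0.000000
Backward induction: V(k, j) = exp(-r*dt) * [p_u * V(k+1, j+1) + p_m * V(k+1, j) + p_d * V(k+1, j-1)]
  V(2,-2) = exp(-r*dt) * [p_u*19.136281 + p_m*29.712286 + p_d*38.860766] = 29.169630
  V(2,-1) = exp(-r*dt) * [p_u*6.910000 + p_m*19.136281 + p_d*29.712286] = 18.593648
  V(2,+0) = exp(-r*dt) * [p_u*0.000000 + p_m*6.910000 + p_d*19.136281] = 7.616206
  V(2,+1) = exp(-r*dt) * [p_u*0.000000 + p_m*0.000000 + p_d*6.910000] = 1.095989
  V(2,+2) = exp(-r*dt) * [p_u*0.000000 + p_m*0.000000 + p_d*0.000000] = 0.000000
  V(1,-1) = exp(-r*dt) * [p_u*7.616206 + p_m*18.593648 + p_d*29.169630] = 18.269918
  V(1,+0) = exp(-r*dt) * [p_u*1.095989 + p_m*7.616206 + p_d*18.593648] = 8.187783
  V(1,+1) = exp(-r*dt) * [p_u*0.000000 + p_m*1.095989 + p_d*7.616206] = 1.934590
  V(0,+0) = exp(-r*dt) * [p_u*1.934590 + p_m*8.187783 + p_d*18.269918] = 8.660335


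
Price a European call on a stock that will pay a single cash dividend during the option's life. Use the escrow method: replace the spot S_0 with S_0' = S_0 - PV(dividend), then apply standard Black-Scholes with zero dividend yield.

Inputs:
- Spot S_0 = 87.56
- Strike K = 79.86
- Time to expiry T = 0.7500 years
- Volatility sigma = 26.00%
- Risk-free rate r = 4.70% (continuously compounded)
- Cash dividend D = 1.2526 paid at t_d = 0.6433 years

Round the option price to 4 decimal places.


PV(D) = D * exp(-r * t_d) = 1.2526 * 0.97021741 = 1.21529433
S_0' = S_0 - PV(D) = 87.5600 - 1.21529433 = 86.34470567
d1 = (ln(S_0'/K) + (r + sigma^2/2)*T) / (sigma*sqrt(T)) = 0.61586570
d2 = d1 - sigma*sqrt(T) = 0.39069909
exp(-rT) = 0.96536405
N(d1) = 0.73100842; N(d2) = 0.65199017
C = S_0' * N(d1) - K * exp(-rT) * N(d2) = 86.34470567 * 0.73100842 - 79.8600 * 0.96536405 * 0.65199017 = 12.8542

Answer: Price = 12.8542


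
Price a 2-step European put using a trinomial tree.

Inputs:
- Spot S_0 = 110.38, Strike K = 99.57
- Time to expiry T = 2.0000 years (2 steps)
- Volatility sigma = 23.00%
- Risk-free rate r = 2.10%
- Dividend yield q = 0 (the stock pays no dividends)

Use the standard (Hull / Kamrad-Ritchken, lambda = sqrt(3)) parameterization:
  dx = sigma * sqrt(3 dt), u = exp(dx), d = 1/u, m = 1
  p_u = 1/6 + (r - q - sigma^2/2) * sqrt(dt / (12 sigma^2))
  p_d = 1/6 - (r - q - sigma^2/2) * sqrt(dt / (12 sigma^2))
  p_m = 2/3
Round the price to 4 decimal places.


dt = T/N = 1.000000; dx = sigma*sqrt(3*dt) = 0.398372
u = exp(dx) = 1.489398; d = 1/u = 0.671412
p_u = 0.159826, p_m = 0.666667, p_d = 0.173507
Discount per step: exp(-r*dt) = 0.979219
Stock lattice S(k, j) with j the centered position index:
  k=0: S(0,+0) = 110.3800
  k=1: S(1,-1) = 74.1105; S(1,+0) = 110.3800; S(1,+1) = 164.3997
  k=2: S(2,-2) = 49.7587; S(2,-1) = 74.1105; S(2,+0) = 110.3800; S(2,+1) = 164.3997; S(2,+2) = 244.8565
Terminal payoffs V(N, j) = max(K - S_T, 0):
  V(2,-2) = 49.811287; V(2,-1) = 25.459496; V(2,+0) = 0.000000; V(2,+1) = 0.000000; V(2,+2) = 0.000000
Backward induction: V(k, j) = exp(-r*dt) * [p_u * V(k+1, j+1) + p_m * V(k+1, j) + p_d * V(k+1, j-1)]
  V(1,-1) = exp(-r*dt) * [p_u*0.000000 + p_m*25.459496 + p_d*49.811287] = 25.083286
  V(1,+0) = exp(-r*dt) * [p_u*0.000000 + p_m*0.000000 + p_d*25.459496] = 4.325603
  V(1,+1) = exp(-r*dt) * [p_u*0.000000 + p_m*0.000000 + p_d*0.000000] = 0.000000
  V(0,+0) = exp(-r*dt) * [p_u*0.000000 + p_m*4.325603 + p_d*25.083286] = 7.085493

Answer: Price = V(0,0) = 7.0855


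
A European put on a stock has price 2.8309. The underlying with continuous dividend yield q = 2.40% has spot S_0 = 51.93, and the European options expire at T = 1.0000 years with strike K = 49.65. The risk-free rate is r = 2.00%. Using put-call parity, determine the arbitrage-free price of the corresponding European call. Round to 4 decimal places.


Put-call parity: C - P = S_0 * exp(-qT) - K * exp(-rT).
S_0 * exp(-qT) = 51.9300 * 0.97628571 = 50.69851691
K * exp(-rT) = 49.6500 * 0.98019867 = 48.66686413
C = P + S*exp(-qT) - K*exp(-rT)
C = 2.8309 + 50.69851691 - 48.66686413 = 4.8626

Answer: Call price = 4.8626


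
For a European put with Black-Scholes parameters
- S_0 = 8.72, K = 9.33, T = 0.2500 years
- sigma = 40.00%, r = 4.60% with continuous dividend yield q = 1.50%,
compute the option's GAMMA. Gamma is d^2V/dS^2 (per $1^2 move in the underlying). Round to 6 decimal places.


d1 = -0.1993288847; d2 = -0.3993288847
phi(d1) = 0.3910950964; exp(-qT) = 0.9962570225; exp(-rT) = 0.9885658722
Gamma = exp(-qT) * phi(d1) / (S * sigma * sqrt(T)) = 0.9962570225 * 0.3910950964 / (8.7200 * 0.4000 * 0.5000000000) = 0.223412

Answer: Gamma = 0.223412


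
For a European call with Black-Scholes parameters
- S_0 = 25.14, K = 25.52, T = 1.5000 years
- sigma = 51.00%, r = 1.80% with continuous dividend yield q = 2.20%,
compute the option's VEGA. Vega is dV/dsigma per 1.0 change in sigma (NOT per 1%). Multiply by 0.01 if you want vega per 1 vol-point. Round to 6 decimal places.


d1 = 0.2786858841; d2 = -0.3459340004
phi(d1) = 0.3837471357; exp(-qT) = 0.9675385596; exp(-rT) = 0.9733612415
Vega = S * exp(-qT) * phi(d1) * sqrt(T) = 25.1400 * 0.9675385596 * 0.3837471357 * 1.2247448714 = 11.432056

Answer: Vega = 11.432056


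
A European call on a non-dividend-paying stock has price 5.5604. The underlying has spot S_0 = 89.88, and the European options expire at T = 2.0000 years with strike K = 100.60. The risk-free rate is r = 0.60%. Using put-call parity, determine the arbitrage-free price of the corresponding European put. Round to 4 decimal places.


Put-call parity: C - P = S_0 * exp(-qT) - K * exp(-rT).
S_0 * exp(-qT) = 89.8800 * 1.00000000 = 89.88000000
K * exp(-rT) = 100.6000 * 0.98807171 = 99.40001431
P = C - S*exp(-qT) + K*exp(-rT)
P = 5.5604 - 89.88000000 + 99.40001431 = 15.0804

Answer: Put price = 15.0804


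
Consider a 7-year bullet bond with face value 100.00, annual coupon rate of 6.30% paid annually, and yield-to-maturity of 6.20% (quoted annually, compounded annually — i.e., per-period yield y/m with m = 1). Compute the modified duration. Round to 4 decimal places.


Answer: Modified duration = 5.5319

Derivation:
Coupon per period c = face * coupon_rate / m = 6.300000
Periods per year m = 1; per-period yield y/m = 0.062000
Number of cashflows N = 7
Cashflows (t years, CF_t, discount factor 1/(1+y/m)^(m*t), PV):
  t = 1.0000: CF_t = 6.300000, DF = 0.941620, PV = 5.932203
  t = 2.0000: CF_t = 6.300000, DF = 0.886647, PV = 5.585879
  t = 3.0000: CF_t = 6.300000, DF = 0.834885, PV = 5.259773
  t = 4.0000: CF_t = 6.300000, DF = 0.786144, PV = 4.952705
  t = 5.0000: CF_t = 6.300000, DF = 0.740248, PV = 4.663564
  t = 6.0000: CF_t = 6.300000, DF = 0.697032, PV = 4.391303
  t = 7.0000: CF_t = 106.300000, DF = 0.656339, PV = 69.768863
Price P = sum_t PV_t = 100.554292
First compute Macaulay numerator sum_t t * PV_t:
  t * PV_t at t = 1.0000: 5.932203
  t * PV_t at t = 2.0000: 11.171758
  t * PV_t at t = 3.0000: 15.779319
  t * PV_t at t = 4.0000: 19.810821
  t * PV_t at t = 5.0000: 23.317821
  t * PV_t at t = 6.0000: 26.347821
  t * PV_t at t = 7.0000: 488.382043
Macaulay duration D = 590.741786 / 100.554292 = 5.874854
Modified duration = D / (1 + y/m) = 5.874854 / (1 + 0.062000) = 5.531878


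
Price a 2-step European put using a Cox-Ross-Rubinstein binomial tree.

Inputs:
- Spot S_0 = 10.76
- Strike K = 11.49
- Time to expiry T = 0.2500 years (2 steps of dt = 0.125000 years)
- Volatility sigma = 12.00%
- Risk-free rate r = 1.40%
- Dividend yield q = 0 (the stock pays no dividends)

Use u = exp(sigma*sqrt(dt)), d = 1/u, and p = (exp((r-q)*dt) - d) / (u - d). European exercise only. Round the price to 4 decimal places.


dt = T/N = 0.125000
u = exp(sigma*sqrt(dt)) = 1.043339; d = 1/u = 0.958461
p = (exp((r-q)*dt) - d) / (u - d) = 0.510031
Discount per step: exp(-r*dt) = 0.998252
Stock lattice S(k, i) with i counting down-moves:
  k=0: S(0,0) = 10.7600
  k=1: S(1,0) = 11.2263; S(1,1) = 10.3130
  k=2: S(2,0) = 11.7129; S(2,1) = 10.7600; S(2,2) = 9.8846
Terminal payoffs V(N, i) = max(K - S_T, 0):
  V(2,0) = 0.000000; V(2,1) = 0.730000; V(2,2) = 1.605353
Backward induction: V(k, i) = exp(-r*dt) * [p * V(k+1, i) + (1-p) * V(k+1, i+1)].
  V(1,0) = exp(-r*dt) * [p*0.000000 + (1-p)*0.730000] = 0.357052
  V(1,1) = exp(-r*dt) * [p*0.730000 + (1-p)*1.605353] = 1.156870
  V(0,0) = exp(-r*dt) * [p*0.357052 + (1-p)*1.156870] = 0.747629

Answer: Price = V(0,0) = 0.7476


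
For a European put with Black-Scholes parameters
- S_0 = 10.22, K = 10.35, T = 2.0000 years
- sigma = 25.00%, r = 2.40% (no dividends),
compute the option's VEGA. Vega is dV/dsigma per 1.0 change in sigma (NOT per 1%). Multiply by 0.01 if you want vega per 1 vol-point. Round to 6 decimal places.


d1 = 0.2767900625; d2 = -0.0767633281
phi(d1) = 0.3839492477; exp(-qT) = 1.0000000000; exp(-rT) = 0.9531337871
Vega = S * exp(-qT) * phi(d1) * sqrt(T) = 10.2200 * 1.0000000000 * 0.3839492477 * 1.4142135624 = 5.549319

Answer: Vega = 5.549319


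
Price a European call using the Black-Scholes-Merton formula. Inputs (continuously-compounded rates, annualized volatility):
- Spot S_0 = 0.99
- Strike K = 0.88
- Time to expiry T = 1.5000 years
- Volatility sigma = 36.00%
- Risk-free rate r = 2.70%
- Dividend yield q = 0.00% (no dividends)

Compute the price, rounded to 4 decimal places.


d1 = (ln(S/K) + (r - q + 0.5*sigma^2) * T) / (sigma * sqrt(T)) = 0.57944729
d2 = d1 - sigma * sqrt(T) = 0.13853914
exp(-rT) = 0.96030916; exp(-qT) = 1.00000000
C = S_0 * exp(-qT) * N(d1) - K * exp(-rT) * N(d2)
N(d1) = 0.71885630; N(d2) = 0.55509283
C = 0.9900 * 1.00000000 * 0.71885630 - 0.8800 * 0.96030916 * 0.55509283 = 0.2426

Answer: Price = 0.2426


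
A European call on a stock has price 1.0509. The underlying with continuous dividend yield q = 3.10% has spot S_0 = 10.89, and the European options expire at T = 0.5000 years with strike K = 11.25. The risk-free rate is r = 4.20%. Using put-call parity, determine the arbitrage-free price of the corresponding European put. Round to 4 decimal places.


Answer: Put price = 1.3446

Derivation:
Put-call parity: C - P = S_0 * exp(-qT) - K * exp(-rT).
S_0 * exp(-qT) = 10.8900 * 0.98461951 = 10.72250643
K * exp(-rT) = 11.2500 * 0.97921896 = 11.01621335
P = C - S*exp(-qT) + K*exp(-rT)
P = 1.0509 - 10.72250643 + 11.01621335 = 1.3446


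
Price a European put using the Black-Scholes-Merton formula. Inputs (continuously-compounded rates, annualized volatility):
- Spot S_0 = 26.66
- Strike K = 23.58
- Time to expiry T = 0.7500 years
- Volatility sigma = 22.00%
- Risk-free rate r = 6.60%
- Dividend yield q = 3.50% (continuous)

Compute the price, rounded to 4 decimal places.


Answer: Price = 0.5849

Derivation:
d1 = (ln(S/K) + (r - q + 0.5*sigma^2) * T) / (sigma * sqrt(T)) = 0.86164499
d2 = d1 - sigma * sqrt(T) = 0.67111940
exp(-rT) = 0.95170516; exp(-qT) = 0.97409154
P = K * exp(-rT) * N(-d2) - S_0 * exp(-qT) * N(-d1)
N(-d1) = 0.19444145; N(-d2) = 0.25107223
P = 23.5800 * 0.95170516 * 0.25107223 - 26.6600 * 0.97409154 * 0.19444145 = 0.5849


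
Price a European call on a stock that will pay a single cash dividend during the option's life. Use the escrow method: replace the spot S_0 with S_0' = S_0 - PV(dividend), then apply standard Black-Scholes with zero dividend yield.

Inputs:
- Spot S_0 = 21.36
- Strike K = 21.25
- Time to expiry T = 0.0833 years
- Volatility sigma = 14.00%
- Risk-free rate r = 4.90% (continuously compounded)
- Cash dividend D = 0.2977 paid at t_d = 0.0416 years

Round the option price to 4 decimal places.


PV(D) = D * exp(-r * t_d) = 0.2977 * 0.99796368 = 0.29709379
S_0' = S_0 - PV(D) = 21.3600 - 0.29709379 = 21.06290621
d1 = (ln(S_0'/K) + (r + sigma^2/2)*T) / (sigma*sqrt(T)) = -0.09764191
d2 = d1 - sigma*sqrt(T) = -0.13804834
exp(-rT) = 0.99592662
N(d1) = 0.46110832; N(d2) = 0.44510111
C = S_0' * N(d1) - K * exp(-rT) * N(d2) = 21.06290621 * 0.46110832 - 21.2500 * 0.99592662 * 0.44510111 = 0.2924

Answer: Price = 0.2924
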